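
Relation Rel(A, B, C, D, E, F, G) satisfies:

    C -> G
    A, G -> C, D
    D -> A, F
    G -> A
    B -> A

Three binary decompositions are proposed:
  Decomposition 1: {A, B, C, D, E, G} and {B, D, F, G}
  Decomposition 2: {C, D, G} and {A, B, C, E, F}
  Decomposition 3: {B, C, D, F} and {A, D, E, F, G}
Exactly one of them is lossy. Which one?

Decomposition 3

Decomposition 1: common = {B, D, G}, closure = {A, B, C, D, F, G} → lossless.
Decomposition 2: common = {C}, closure = {A, C, D, F, G} → lossless.
Decomposition 3: common = {D, F}, closure = {A, D, F} → lossy.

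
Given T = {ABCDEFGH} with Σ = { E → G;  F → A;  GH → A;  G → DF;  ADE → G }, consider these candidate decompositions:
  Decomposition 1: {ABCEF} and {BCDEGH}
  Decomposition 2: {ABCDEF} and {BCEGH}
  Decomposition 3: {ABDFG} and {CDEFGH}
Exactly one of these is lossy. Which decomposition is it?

Decomposition 1: common = {BCE}, closure = {ABCDEFG} → lossless.
Decomposition 2: common = {BCE}, closure = {ABCDEFG} → lossless.
Decomposition 3: common = {DFG}, closure = {ADFG} → lossy.

Decomposition 3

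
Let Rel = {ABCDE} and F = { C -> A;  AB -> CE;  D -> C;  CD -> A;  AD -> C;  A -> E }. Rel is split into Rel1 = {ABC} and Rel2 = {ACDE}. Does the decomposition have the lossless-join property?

No

Common attributes: Rel1 ∩ Rel2 = {AC}.
Closure of {AC}: A → E applies, adding E. So (AC)⁺ = {ACE}.
The closure contains neither all of Rel1 = {ABC} nor all of Rel2 = {ACDE}, so the common attributes are not a superkey of either fragment. The join is lossy.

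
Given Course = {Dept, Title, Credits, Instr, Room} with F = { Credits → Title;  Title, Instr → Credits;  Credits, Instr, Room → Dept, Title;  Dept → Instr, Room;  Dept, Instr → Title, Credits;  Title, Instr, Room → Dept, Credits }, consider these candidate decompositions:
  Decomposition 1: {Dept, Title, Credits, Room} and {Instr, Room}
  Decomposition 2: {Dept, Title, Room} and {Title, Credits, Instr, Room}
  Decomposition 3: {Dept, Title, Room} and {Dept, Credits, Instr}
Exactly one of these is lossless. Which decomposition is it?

Decomposition 1: common = {Room}, closure = {Room} → lossy.
Decomposition 2: common = {Title, Room}, closure = {Title, Room} → lossy.
Decomposition 3: common = {Dept}, closure = {Dept, Title, Credits, Instr, Room} → lossless.

Decomposition 3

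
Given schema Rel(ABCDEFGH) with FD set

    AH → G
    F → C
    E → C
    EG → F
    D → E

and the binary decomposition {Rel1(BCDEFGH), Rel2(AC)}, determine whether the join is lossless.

Common attributes: Rel1 ∩ Rel2 = {C}.
No dependency enlarges {C}, so (C)⁺ = {C}.
The closure contains neither all of Rel1 = {BCDEFGH} nor all of Rel2 = {AC}, so the common attributes are not a superkey of either fragment. The join is lossy.

No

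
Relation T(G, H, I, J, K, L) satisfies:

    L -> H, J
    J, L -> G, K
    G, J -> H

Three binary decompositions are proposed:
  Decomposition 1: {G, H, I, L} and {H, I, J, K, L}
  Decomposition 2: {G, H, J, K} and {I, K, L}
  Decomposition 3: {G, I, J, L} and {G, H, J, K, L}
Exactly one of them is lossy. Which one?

Decomposition 2

Decomposition 1: common = {H, I, L}, closure = {G, H, I, J, K, L} → lossless.
Decomposition 2: common = {K}, closure = {K} → lossy.
Decomposition 3: common = {G, J, L}, closure = {G, H, J, K, L} → lossless.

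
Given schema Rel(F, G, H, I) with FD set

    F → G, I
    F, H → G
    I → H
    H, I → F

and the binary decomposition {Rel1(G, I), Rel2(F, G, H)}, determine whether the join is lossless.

Common attributes: Rel1 ∩ Rel2 = {G}.
No dependency enlarges {G}, so (G)⁺ = {G}.
The closure contains neither all of Rel1 = {G, I} nor all of Rel2 = {F, G, H}, so the common attributes are not a superkey of either fragment. The join is lossy.

No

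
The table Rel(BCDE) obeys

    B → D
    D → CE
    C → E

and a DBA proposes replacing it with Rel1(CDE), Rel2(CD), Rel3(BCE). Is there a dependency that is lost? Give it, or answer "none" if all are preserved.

B → D

Check B → D: no single fragment contains all of {BD}, and the restricted closure of {B} across the fragments never reaches {D}.
D → CE is preserved.
C → E is preserved.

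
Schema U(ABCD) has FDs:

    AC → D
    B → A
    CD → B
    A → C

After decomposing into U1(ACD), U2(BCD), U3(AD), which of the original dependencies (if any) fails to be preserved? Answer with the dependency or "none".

none

AC → D lies within U1.
B → A: restricted closure across fragments reaches A.
CD → B lies within U2.
A → C lies within U1.
Every dependency is enforceable on the fragments, so the decomposition is dependency-preserving.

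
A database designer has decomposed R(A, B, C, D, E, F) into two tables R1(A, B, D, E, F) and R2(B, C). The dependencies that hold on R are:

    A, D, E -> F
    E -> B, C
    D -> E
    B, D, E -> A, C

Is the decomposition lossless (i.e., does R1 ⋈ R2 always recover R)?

Common attributes: R1 ∩ R2 = {B}.
No dependency enlarges {B}, so (B)⁺ = {B}.
The closure contains neither all of R1 = {A, B, D, E, F} nor all of R2 = {B, C}, so the common attributes are not a superkey of either fragment. The join is lossy.

No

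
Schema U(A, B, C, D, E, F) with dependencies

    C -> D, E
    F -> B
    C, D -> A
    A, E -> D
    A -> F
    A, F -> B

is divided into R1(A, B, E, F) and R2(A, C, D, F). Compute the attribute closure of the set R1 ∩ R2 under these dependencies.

R1 ∩ R2 = {A, F}.
F → B applies, adding B
Closure: {A, B, F}.

A, B, F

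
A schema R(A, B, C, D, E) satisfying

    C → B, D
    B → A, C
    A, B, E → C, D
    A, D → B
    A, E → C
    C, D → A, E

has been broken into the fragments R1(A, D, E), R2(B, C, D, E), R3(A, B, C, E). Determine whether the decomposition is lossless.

Chase test. Columns are A, B, C, D, E; row i has aⱼ where attribute j ∈ Ri, else bᵢⱼ.
Initial tableau (one row per fragment):
  row 1: a1 b12 b13 a4 a5
  row 2: b21 a2 a3 a4 a5
  row 3: a1 a2 a3 b34 a5
Rows 2 and 3 agree on C; apply C→B, D and equate their B, D entries.
Rows 2 and 3 agree on B; apply B→A, C and equate their A, C entries.
Rows 1 and 2 agree on A, D; apply A, D→B and equate their B entries.
Rows 1 and 2 agree on A, E; apply A, E→C and equate their C entries.
Row 1 is now all distinguished symbols — the join is lossless.

Yes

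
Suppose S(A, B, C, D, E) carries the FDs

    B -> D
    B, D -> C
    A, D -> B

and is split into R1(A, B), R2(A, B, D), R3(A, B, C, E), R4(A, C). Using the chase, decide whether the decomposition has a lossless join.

Yes

Chase test. Columns are A, B, C, D, E; row i has aⱼ where attribute j ∈ Ri, else bᵢⱼ.
Initial tableau (one row per fragment):
  row 1: a1 a2 b13 b14 b15
  row 2: a1 a2 b23 a4 b25
  row 3: a1 a2 a3 b34 a5
  row 4: a1 b42 a3 b44 b45
Rows 1 and 2 agree on B; apply B→D and equate their D entries.
Rows 1 and 3 agree on B; apply B→D and equate their D entries.
Rows 1 and 2 agree on B, D; apply B, D→C and equate their C entries.
Rows 1 and 3 agree on B, D; apply B, D→C and equate their C entries.
Row 3 is now all distinguished symbols — the join is lossless.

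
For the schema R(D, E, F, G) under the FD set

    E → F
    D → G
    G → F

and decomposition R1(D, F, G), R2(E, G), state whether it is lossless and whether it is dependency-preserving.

lossy and not dependency-preserving

Lossless test: (G)⁺ = {F, G}, which is a superkey of neither fragment — lossy.
Dependency preservation: the restricted closure of {E} across the fragments never reaches {F}, so E → F cannot be enforced without a join — not preserved.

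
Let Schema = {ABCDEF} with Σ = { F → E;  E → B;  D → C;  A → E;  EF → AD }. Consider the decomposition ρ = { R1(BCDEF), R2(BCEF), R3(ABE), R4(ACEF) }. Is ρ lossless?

Chase test. Columns are ABCDEF; row i has aⱼ where attribute j ∈ Ri, else bᵢⱼ.
Initial tableau (one row per fragment):
  row 1: b11 a2 a3 a4 a5 a6
  row 2: b21 a2 a3 b24 a5 a6
  row 3: a1 a2 b33 b34 a5 b36
  row 4: a1 b42 a3 b44 a5 a6
Rows 1 and 4 agree on E; apply E→B and equate their B entries.
Rows 1 and 2 agree on EF; apply EF→AD and equate their AD entries.
Rows 1 and 4 agree on EF; apply EF→AD and equate their AD entries.
Row 1 is now all distinguished symbols — the join is lossless.

Yes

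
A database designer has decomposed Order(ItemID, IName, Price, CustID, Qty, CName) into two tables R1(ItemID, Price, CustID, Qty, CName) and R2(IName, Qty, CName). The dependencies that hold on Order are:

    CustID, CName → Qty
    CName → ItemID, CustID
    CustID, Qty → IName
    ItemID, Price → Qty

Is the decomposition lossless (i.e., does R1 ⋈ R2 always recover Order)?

Common attributes: R1 ∩ R2 = {Qty, CName}.
Closure of {Qty, CName}: CName → ItemID, CustID applies, adding ItemID, CustID; CustID, Qty → IName applies, adding IName. So (Qty, CName)⁺ = {ItemID, IName, CustID, Qty, CName}.
This closure contains every attribute of R2, so R1 ∩ R2 → R2. The join is lossless.

Yes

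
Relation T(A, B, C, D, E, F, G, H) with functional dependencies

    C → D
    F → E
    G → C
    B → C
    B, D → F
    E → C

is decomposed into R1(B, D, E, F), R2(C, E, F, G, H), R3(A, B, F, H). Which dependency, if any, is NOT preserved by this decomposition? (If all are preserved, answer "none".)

Check C → D: no single fragment contains all of {C, D}, and the restricted closure of {C} across the fragments never reaches {D}.
F → E is preserved.
G → C is preserved.
B → C is preserved.
B, D → F is preserved.
E → C is preserved.

C → D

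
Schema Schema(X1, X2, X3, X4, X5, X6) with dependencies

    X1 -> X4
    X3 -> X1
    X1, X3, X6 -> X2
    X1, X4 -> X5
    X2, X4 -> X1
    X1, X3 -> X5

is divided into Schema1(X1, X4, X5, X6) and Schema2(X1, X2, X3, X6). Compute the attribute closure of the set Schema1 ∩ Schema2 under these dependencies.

Schema1 ∩ Schema2 = {X1, X6}.
X1 → X4 applies, adding X4
X1, X4 → X5 applies, adding X5
Closure: {X1, X4, X5, X6}.

X1, X4, X5, X6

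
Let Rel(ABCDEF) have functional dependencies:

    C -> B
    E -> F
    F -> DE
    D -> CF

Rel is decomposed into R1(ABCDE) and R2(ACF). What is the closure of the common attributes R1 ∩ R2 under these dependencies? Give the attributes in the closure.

R1 ∩ R2 = {AC}.
C → B applies, adding B
Closure: {ABC}.

ABC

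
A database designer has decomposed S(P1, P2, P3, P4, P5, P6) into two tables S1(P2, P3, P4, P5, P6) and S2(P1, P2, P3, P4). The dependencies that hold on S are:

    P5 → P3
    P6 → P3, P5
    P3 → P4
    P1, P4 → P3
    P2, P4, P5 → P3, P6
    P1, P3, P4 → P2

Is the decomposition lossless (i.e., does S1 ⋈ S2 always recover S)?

No

Common attributes: S1 ∩ S2 = {P2, P3, P4}.
No dependency enlarges {P2, P3, P4}, so (P2, P3, P4)⁺ = {P2, P3, P4}.
The closure contains neither all of S1 = {P2, P3, P4, P5, P6} nor all of S2 = {P1, P2, P3, P4}, so the common attributes are not a superkey of either fragment. The join is lossy.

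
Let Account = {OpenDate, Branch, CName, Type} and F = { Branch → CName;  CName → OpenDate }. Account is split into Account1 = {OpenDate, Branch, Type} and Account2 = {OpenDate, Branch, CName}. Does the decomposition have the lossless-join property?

Common attributes: Account1 ∩ Account2 = {OpenDate, Branch}.
Closure of {OpenDate, Branch}: Branch → CName applies, adding CName. So (OpenDate, Branch)⁺ = {OpenDate, Branch, CName}.
This closure contains every attribute of Account2, so Account1 ∩ Account2 → Account2. The join is lossless.

Yes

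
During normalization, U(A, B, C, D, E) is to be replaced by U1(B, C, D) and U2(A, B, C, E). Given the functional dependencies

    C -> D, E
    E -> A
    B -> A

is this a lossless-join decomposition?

Common attributes: U1 ∩ U2 = {B, C}.
Closure of {B, C}: C → D, E applies, adding D, E; E → A applies, adding A. So (B, C)⁺ = {A, B, C, D, E}.
This closure contains every attribute of U1, so U1 ∩ U2 → U1. The join is lossless.

Yes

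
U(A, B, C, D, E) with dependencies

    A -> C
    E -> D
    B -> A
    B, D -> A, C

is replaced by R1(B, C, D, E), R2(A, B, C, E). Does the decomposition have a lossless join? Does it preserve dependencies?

lossless and dependency-preserving

Lossless test: (B, C, E)⁺ = {A, B, C, D, E}, which contains all of one fragment — lossless.
Dependency preservation: B, D → A, C is not contained in any single fragment, but the restricted closure of its left-hand side across the fragments still reaches the right-hand side; the remaining FDs each lie inside some fragment. All dependencies are preserved.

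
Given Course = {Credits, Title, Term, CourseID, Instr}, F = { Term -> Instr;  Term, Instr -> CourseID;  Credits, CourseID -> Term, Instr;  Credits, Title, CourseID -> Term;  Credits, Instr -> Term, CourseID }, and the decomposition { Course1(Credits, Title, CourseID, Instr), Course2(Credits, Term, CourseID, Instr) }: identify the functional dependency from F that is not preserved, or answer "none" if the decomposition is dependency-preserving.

none

Term → Instr lies within Course2.
Term, Instr → CourseID lies within Course2.
Credits, CourseID → Term, Instr lies within Course2.
Credits, Title, CourseID → Term: restricted closure across fragments reaches Term.
Credits, Instr → Term, CourseID lies within Course2.
Every dependency is enforceable on the fragments, so the decomposition is dependency-preserving.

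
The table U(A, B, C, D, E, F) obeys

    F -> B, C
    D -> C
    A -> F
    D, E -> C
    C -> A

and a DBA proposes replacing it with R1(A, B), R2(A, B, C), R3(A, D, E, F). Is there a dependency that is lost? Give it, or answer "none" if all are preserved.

none

F → B, C: restricted closure across fragments reaches B, C.
D → C: restricted closure across fragments reaches C.
A → F lies within R3.
D, E → C: restricted closure across fragments reaches C.
C → A lies within R2.
Every dependency is enforceable on the fragments, so the decomposition is dependency-preserving.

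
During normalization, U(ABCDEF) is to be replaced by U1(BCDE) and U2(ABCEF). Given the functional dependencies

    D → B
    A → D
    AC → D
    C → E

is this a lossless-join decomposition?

No

Common attributes: U1 ∩ U2 = {BCE}.
No dependency enlarges {BCE}, so (BCE)⁺ = {BCE}.
The closure contains neither all of U1 = {BCDE} nor all of U2 = {ABCEF}, so the common attributes are not a superkey of either fragment. The join is lossy.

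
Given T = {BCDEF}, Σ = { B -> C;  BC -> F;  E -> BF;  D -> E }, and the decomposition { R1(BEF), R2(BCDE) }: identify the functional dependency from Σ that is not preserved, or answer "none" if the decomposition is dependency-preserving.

none

B → C lies within R2.
BC → F: restricted closure across fragments reaches F.
E → BF lies within R1.
D → E lies within R2.
Every dependency is enforceable on the fragments, so the decomposition is dependency-preserving.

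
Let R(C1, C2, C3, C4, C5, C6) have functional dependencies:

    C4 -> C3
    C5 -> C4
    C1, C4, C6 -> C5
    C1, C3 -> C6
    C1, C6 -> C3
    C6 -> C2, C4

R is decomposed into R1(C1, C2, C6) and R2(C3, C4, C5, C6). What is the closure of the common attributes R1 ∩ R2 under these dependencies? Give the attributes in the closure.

R1 ∩ R2 = {C6}.
C6 → C2, C4 applies, adding C2, C4
C4 → C3 applies, adding C3
Closure: {C2, C3, C4, C6}.

C2, C3, C4, C6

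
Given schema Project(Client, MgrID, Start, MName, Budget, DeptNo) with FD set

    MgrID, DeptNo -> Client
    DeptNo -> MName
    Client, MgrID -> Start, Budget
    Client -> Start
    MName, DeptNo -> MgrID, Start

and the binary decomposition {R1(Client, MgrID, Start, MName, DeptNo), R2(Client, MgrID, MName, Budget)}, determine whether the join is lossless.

Common attributes: R1 ∩ R2 = {Client, MgrID, MName}.
Closure of {Client, MgrID, MName}: Client, MgrID → Start, Budget applies, adding Start, Budget. So (Client, MgrID, MName)⁺ = {Client, MgrID, Start, MName, Budget}.
This closure contains every attribute of R2, so R1 ∩ R2 → R2. The join is lossless.

Yes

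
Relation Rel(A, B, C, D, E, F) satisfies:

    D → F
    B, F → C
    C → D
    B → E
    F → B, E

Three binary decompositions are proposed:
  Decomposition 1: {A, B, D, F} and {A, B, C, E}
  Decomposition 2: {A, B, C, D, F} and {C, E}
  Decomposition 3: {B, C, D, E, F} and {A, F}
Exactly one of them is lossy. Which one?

Decomposition 1

Decomposition 1: common = {A, B}, closure = {A, B, E} → lossy.
Decomposition 2: common = {C}, closure = {B, C, D, E, F} → lossless.
Decomposition 3: common = {F}, closure = {B, C, D, E, F} → lossless.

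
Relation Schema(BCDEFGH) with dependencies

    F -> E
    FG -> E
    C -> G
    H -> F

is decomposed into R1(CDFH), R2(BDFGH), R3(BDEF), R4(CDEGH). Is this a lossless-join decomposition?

Chase test. Columns are BCDEFGH; row i has aⱼ where attribute j ∈ Ri, else bᵢⱼ.
Initial tableau (one row per fragment):
  row 1: b11 a2 a3 b14 a5 b16 a7
  row 2: a1 b22 a3 b24 a5 a6 a7
  row 3: a1 b32 a3 a4 a5 b36 b37
  row 4: b41 a2 a3 a4 b45 a6 a7
Rows 1 and 2 agree on F; apply F→E and equate their E entries.
Rows 1 and 3 agree on F; apply F→E and equate their E entries.
Rows 1 and 4 agree on C; apply C→G and equate their G entries.
Rows 1 and 4 agree on H; apply H→F and equate their F entries.
No row becomes fully distinguished — the join is lossy.

No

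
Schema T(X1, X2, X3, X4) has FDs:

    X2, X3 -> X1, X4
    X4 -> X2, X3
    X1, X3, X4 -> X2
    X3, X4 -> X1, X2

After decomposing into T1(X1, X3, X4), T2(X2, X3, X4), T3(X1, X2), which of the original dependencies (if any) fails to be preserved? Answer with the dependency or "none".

none

X2, X3 → X1, X4: restricted closure across fragments reaches X1, X4.
X4 → X2, X3 lies within T2.
X1, X3, X4 → X2: restricted closure across fragments reaches X2.
X3, X4 → X1, X2: restricted closure across fragments reaches X1, X2.
Every dependency is enforceable on the fragments, so the decomposition is dependency-preserving.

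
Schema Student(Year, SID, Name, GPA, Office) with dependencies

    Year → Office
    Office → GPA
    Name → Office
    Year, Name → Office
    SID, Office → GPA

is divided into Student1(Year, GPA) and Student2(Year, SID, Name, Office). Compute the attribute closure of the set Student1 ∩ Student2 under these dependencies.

Year, GPA, Office

Student1 ∩ Student2 = {Year}.
Year → Office applies, adding Office
Office → GPA applies, adding GPA
Closure: {Year, GPA, Office}.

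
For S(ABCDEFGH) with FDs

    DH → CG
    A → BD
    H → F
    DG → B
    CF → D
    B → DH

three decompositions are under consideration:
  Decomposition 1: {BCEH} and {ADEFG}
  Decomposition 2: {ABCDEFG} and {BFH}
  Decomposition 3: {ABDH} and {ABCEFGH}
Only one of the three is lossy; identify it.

Decomposition 1

Decomposition 1: common = {E}, closure = {E} → lossy.
Decomposition 2: common = {BF}, closure = {BCDFGH} → lossless.
Decomposition 3: common = {ABH}, closure = {ABCDFGH} → lossless.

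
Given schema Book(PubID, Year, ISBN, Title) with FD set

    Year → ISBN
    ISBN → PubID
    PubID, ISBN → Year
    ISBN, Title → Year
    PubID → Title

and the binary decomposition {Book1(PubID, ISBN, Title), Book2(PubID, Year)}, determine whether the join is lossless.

Common attributes: Book1 ∩ Book2 = {PubID}.
Closure of {PubID}: PubID → Title applies, adding Title. So (PubID)⁺ = {PubID, Title}.
The closure contains neither all of Book1 = {PubID, ISBN, Title} nor all of Book2 = {PubID, Year}, so the common attributes are not a superkey of either fragment. The join is lossy.

No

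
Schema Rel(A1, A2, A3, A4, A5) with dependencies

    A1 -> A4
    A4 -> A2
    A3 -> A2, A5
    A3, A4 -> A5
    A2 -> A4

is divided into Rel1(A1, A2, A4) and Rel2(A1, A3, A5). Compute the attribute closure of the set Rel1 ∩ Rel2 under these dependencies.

Rel1 ∩ Rel2 = {A1}.
A1 → A4 applies, adding A4
A4 → A2 applies, adding A2
Closure: {A1, A2, A4}.

A1, A2, A4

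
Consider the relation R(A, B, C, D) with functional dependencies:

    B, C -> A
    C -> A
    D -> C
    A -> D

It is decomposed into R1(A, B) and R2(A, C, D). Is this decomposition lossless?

Yes

Common attributes: R1 ∩ R2 = {A}.
Closure of {A}: A → D applies, adding D; D → C applies, adding C. So (A)⁺ = {A, C, D}.
This closure contains every attribute of R2, so R1 ∩ R2 → R2. The join is lossless.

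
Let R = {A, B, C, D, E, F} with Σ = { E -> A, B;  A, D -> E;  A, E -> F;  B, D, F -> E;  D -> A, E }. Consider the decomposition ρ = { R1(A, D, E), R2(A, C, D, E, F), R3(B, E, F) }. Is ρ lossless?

Chase test. Columns are A, B, C, D, E, F; row i has aⱼ where attribute j ∈ Ri, else bᵢⱼ.
Initial tableau (one row per fragment):
  row 1: a1 b12 b13 a4 a5 b16
  row 2: a1 b22 a3 a4 a5 a6
  row 3: b31 a2 b33 b34 a5 a6
Rows 1 and 2 agree on E; apply E→A, B and equate their A, B entries.
Rows 1 and 3 agree on E; apply E→A, B and equate their A, B entries.
Rows 1 and 2 agree on A, E; apply A, E→F and equate their F entries.
Row 2 is now all distinguished symbols — the join is lossless.

Yes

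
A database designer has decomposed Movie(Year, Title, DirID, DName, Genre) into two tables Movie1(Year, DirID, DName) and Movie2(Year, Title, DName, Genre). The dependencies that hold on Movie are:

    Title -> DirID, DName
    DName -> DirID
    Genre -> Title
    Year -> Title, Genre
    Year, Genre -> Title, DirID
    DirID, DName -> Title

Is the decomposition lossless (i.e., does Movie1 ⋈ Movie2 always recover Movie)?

Common attributes: Movie1 ∩ Movie2 = {Year, DName}.
Closure of {Year, DName}: DName → DirID applies, adding DirID; Year → Title, Genre applies, adding Title, Genre. So (Year, DName)⁺ = {Year, Title, DirID, DName, Genre}.
This closure contains every attribute of Movie1, so Movie1 ∩ Movie2 → Movie1. The join is lossless.

Yes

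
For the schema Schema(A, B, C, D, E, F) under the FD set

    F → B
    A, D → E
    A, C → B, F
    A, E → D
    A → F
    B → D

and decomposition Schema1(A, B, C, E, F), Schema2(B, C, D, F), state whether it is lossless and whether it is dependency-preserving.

Lossless test: (B, C, F)⁺ = {B, C, D, F}, which contains all of one fragment — lossless.
Dependency preservation: A, D → E; A, E → D are not contained in any single fragment, but the restricted closure of each left-hand side across the fragments still reaches the right-hand side; the remaining FDs each lie inside some fragment. All dependencies are preserved.

lossless and dependency-preserving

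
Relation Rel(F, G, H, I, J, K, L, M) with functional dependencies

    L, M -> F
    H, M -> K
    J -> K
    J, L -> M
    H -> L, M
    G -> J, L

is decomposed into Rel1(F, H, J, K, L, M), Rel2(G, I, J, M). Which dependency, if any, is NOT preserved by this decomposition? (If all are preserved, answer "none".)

Check G → J, L: no single fragment contains all of {G, J, L}, and the restricted closure of {G} across the fragments never reaches {J, L}.
L, M → F is preserved.
H, M → K is preserved.
J → K is preserved.
J, L → M is preserved.
H → L, M is preserved.

G -> J, L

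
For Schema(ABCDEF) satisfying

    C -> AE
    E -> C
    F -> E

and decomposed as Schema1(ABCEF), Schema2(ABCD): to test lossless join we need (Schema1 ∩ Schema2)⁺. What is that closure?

ABCE

Schema1 ∩ Schema2 = {ABC}.
C → AE applies, adding E
Closure: {ABCE}.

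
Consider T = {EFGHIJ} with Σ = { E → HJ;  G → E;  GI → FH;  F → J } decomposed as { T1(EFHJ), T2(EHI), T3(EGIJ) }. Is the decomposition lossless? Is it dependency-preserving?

lossy and not dependency-preserving

Lossless test (chase): Rows 1 and 2 agree on E; apply E→HJ and equate their HJ entries. Rows 1 and 3 agree on E; apply E→HJ and equate their HJ entries. No row becomes fully distinguished — the join is lossy.
Dependency preservation: the restricted closure of {GI} across the fragments never reaches {FH}, so GI → FH cannot be enforced without a join — not preserved.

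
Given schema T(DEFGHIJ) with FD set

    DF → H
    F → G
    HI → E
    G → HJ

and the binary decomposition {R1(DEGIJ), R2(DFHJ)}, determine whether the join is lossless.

No

Common attributes: R1 ∩ R2 = {DJ}.
No dependency enlarges {DJ}, so (DJ)⁺ = {DJ}.
The closure contains neither all of R1 = {DEGIJ} nor all of R2 = {DFHJ}, so the common attributes are not a superkey of either fragment. The join is lossy.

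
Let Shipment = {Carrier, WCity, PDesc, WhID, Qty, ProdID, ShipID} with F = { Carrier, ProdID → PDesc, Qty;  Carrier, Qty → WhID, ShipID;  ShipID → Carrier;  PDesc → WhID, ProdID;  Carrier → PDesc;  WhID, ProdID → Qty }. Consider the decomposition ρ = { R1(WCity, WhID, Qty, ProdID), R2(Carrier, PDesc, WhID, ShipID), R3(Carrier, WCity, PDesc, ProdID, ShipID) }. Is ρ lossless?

Yes

Chase test. Columns are Carrier, WCity, PDesc, WhID, Qty, ProdID, ShipID; row i has aⱼ where attribute j ∈ Ri, else bᵢⱼ.
Initial tableau (one row per fragment):
  row 1: b11 a2 b13 a4 a5 a6 b17
  row 2: a1 b22 a3 a4 b25 b26 a7
  row 3: a1 a2 a3 b34 b35 a6 a7
Rows 2 and 3 agree on PDesc; apply PDesc→WhID, ProdID and equate their WhID, ProdID entries.
Rows 1 and 2 agree on WhID, ProdID; apply WhID, ProdID→Qty and equate their Qty entries.
Rows 1 and 3 agree on WhID, ProdID; apply WhID, ProdID→Qty and equate their Qty entries.
Row 3 is now all distinguished symbols — the join is lossless.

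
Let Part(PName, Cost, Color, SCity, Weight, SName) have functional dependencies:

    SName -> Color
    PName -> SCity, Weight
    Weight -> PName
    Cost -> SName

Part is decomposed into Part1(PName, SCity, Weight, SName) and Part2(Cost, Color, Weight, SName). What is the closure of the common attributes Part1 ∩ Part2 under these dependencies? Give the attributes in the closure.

Part1 ∩ Part2 = {Weight, SName}.
SName → Color applies, adding Color
Weight → PName applies, adding PName
PName → SCity, Weight applies, adding SCity
Closure: {PName, Color, SCity, Weight, SName}.

PName, Color, SCity, Weight, SName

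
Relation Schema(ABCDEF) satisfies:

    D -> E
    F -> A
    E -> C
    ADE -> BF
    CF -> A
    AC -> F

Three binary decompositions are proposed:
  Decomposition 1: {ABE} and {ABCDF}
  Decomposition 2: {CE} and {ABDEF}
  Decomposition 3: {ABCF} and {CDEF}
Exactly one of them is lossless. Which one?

Decomposition 1: common = {AB}, closure = {AB} → lossy.
Decomposition 2: common = {E}, closure = {CE} → lossless.
Decomposition 3: common = {CF}, closure = {ACF} → lossy.

Decomposition 2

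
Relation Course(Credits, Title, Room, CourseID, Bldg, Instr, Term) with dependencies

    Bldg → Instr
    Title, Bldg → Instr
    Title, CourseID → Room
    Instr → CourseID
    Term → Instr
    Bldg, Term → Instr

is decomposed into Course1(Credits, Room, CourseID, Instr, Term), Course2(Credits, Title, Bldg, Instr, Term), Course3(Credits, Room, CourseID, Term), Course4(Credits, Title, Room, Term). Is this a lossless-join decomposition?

Yes

Chase test. Columns are Credits, Title, Room, CourseID, Bldg, Instr, Term; row i has aⱼ where attribute j ∈ Coursei, else bᵢⱼ.
Initial tableau (one row per fragment):
  row 1: a1 b12 a3 a4 b15 a6 a7
  row 2: a1 a2 b23 b24 a5 a6 a7
  row 3: a1 b32 a3 a4 b35 b36 a7
  row 4: a1 a2 a3 b44 b45 b46 a7
Rows 1 and 2 agree on Instr; apply Instr→CourseID and equate their CourseID entries.
Rows 1 and 3 agree on Term; apply Term→Instr and equate their Instr entries.
Rows 1 and 4 agree on Term; apply Term→Instr and equate their Instr entries.
Rows 1 and 4 agree on Instr; apply Instr→CourseID and equate their CourseID entries.
Rows 2 and 4 agree on Title, CourseID; apply Title, CourseID→Room and equate their Room entries.
Row 2 is now all distinguished symbols — the join is lossless.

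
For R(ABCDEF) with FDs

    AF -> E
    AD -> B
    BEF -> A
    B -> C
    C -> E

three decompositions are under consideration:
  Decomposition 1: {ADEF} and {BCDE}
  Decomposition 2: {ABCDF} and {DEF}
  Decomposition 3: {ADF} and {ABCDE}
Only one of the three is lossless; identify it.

Decomposition 3

Decomposition 1: common = {DE}, closure = {DE} → lossy.
Decomposition 2: common = {DF}, closure = {DF} → lossy.
Decomposition 3: common = {AD}, closure = {ABCDE} → lossless.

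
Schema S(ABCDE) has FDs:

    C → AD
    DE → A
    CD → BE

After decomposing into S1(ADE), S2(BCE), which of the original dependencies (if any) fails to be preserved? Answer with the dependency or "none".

C → AD

Check C → AD: no single fragment contains all of {ACD}, and the restricted closure of {C} across the fragments never reaches {AD}.
DE → A is preserved.
CD → BE is preserved.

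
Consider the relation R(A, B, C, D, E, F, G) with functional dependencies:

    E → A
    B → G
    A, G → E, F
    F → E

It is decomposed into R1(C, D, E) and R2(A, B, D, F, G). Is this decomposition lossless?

Common attributes: R1 ∩ R2 = {D}.
No dependency enlarges {D}, so (D)⁺ = {D}.
The closure contains neither all of R1 = {C, D, E} nor all of R2 = {A, B, D, F, G}, so the common attributes are not a superkey of either fragment. The join is lossy.

No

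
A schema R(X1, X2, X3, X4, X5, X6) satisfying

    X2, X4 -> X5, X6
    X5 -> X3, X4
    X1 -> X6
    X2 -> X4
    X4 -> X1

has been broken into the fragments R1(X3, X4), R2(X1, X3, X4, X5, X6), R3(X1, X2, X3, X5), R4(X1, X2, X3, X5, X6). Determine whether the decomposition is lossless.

Chase test. Columns are X1, X2, X3, X4, X5, X6; row i has aⱼ where attribute j ∈ Ri, else bᵢⱼ.
Initial tableau (one row per fragment):
  row 1: b11 b12 a3 a4 b15 b16
  row 2: a1 b22 a3 a4 a5 a6
  row 3: a1 a2 a3 b34 a5 b36
  row 4: a1 a2 a3 b44 a5 a6
Rows 2 and 3 agree on X5; apply X5→X3, X4 and equate their X3, X4 entries.
Rows 2 and 4 agree on X5; apply X5→X3, X4 and equate their X3, X4 entries.
Rows 2 and 3 agree on X1; apply X1→X6 and equate their X6 entries.
Rows 1 and 2 agree on X4; apply X4→X1 and equate their X1 entries.
Rows 1 and 2 agree on X1; apply X1→X6 and equate their X6 entries.
Row 3 is now all distinguished symbols — the join is lossless.

Yes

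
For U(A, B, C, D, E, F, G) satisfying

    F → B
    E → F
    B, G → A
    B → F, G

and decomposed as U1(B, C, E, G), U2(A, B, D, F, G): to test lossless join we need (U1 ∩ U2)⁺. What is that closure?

U1 ∩ U2 = {B, G}.
B, G → A applies, adding A
B → F, G applies, adding F
Closure: {A, B, F, G}.

A, B, F, G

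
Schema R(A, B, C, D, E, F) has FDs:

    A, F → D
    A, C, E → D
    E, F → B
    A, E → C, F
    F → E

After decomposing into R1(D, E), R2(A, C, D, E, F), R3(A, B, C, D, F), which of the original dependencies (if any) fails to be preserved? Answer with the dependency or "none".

none

A, F → D lies within R2.
A, C, E → D lies within R2.
E, F → B: restricted closure across fragments reaches B.
A, E → C, F lies within R2.
F → E lies within R2.
Every dependency is enforceable on the fragments, so the decomposition is dependency-preserving.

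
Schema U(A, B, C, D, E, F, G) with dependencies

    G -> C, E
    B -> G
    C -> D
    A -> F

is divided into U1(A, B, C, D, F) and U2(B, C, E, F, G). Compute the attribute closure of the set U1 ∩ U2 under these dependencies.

B, C, D, E, F, G

U1 ∩ U2 = {B, C, F}.
B → G applies, adding G
C → D applies, adding D
G → C, E applies, adding E
Closure: {B, C, D, E, F, G}.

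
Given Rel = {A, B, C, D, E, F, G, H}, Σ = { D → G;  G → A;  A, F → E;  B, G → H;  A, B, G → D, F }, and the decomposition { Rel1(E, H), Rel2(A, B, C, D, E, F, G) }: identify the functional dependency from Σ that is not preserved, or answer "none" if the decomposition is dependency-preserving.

Check B, G → H: no single fragment contains all of {B, G, H}, and the restricted closure of {B, G} across the fragments never reaches {H}.
D → G is preserved.
G → A is preserved.
A, F → E is preserved.
A, B, G → D, F is preserved.

B, G → H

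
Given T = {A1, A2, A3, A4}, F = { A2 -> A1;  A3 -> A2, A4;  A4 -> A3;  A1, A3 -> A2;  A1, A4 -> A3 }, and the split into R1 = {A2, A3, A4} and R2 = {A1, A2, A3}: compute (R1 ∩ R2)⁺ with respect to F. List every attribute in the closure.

A1, A2, A3, A4

R1 ∩ R2 = {A2, A3}.
A2 → A1 applies, adding A1
A3 → A2, A4 applies, adding A4
Closure: {A1, A2, A3, A4}.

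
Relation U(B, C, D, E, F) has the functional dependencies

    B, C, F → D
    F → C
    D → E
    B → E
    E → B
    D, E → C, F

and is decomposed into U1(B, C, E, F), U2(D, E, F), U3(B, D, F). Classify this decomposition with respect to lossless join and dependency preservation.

lossless and dependency-preserving

Lossless test (chase): Rows 1 and 2 agree on F; apply F→C and equate their C entries. Rows 1 and 3 agree on F; apply F→C and equate their C entries. Rows 2 and 3 agree on D; apply D→E and equate their E entries. Rows 1 and 2 agree on E; apply E→B and equate their B entries. Rows 1 and 2 agree on B, C, F; apply B, C, F→D and equate their D entries. Row 1 is now all distinguished symbols — the join is lossless.
Dependency preservation: B, C, F → D; D, E → C, F are not contained in any single fragment, but the restricted closure of each left-hand side across the fragments still reaches the right-hand side; the remaining FDs each lie inside some fragment. All dependencies are preserved.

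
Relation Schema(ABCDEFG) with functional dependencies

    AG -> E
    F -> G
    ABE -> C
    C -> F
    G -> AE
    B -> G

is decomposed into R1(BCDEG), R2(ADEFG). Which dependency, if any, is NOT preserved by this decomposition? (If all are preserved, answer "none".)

Check C → F: no single fragment contains all of {CF}, and the restricted closure of {C} across the fragments never reaches {F}.
AG → E is preserved.
F → G is preserved.
ABE → C is preserved.
G → AE is preserved.
B → G is preserved.

C -> F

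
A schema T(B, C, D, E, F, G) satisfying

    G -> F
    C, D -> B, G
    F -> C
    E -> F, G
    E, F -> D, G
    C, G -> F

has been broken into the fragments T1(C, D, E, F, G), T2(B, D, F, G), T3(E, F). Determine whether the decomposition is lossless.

Yes

Chase test. Columns are B, C, D, E, F, G; row i has aⱼ where attribute j ∈ Ti, else bᵢⱼ.
Initial tableau (one row per fragment):
  row 1: b11 a2 a3 a4 a5 a6
  row 2: a1 b22 a3 b24 a5 a6
  row 3: b31 b32 b33 a4 a5 b36
Rows 1 and 2 agree on F; apply F→C and equate their C entries.
Rows 1 and 3 agree on F; apply F→C and equate their C entries.
Rows 1 and 3 agree on E; apply E→F, G and equate their F, G entries.
Rows 1 and 3 agree on E, F; apply E, F→D, G and equate their D, G entries.
Rows 1 and 2 agree on C, D; apply C, D→B, G and equate their B, G entries.
Rows 1 and 3 agree on C, D; apply C, D→B, G and equate their B, G entries.
Row 1 is now all distinguished symbols — the join is lossless.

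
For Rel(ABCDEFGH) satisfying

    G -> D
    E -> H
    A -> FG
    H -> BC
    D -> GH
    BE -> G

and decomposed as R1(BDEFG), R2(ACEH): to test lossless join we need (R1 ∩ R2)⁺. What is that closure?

BCDEGH

R1 ∩ R2 = {E}.
E → H applies, adding H
H → BC applies, adding BC
BE → G applies, adding G
G → D applies, adding D
Closure: {BCDEGH}.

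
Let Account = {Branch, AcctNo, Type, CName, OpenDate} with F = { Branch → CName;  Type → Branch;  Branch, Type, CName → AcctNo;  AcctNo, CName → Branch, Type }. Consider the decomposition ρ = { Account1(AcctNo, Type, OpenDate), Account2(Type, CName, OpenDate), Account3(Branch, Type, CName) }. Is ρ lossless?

Yes

Chase test. Columns are Branch, AcctNo, Type, CName, OpenDate; row i has aⱼ where attribute j ∈ Accounti, else bᵢⱼ.
Initial tableau (one row per fragment):
  row 1: b11 a2 a3 b14 a5
  row 2: b21 b22 a3 a4 a5
  row 3: a1 b32 a3 a4 b35
Rows 1 and 2 agree on Type; apply Type→Branch and equate their Branch entries.
Rows 1 and 3 agree on Type; apply Type→Branch and equate their Branch entries.
Rows 2 and 3 agree on Branch, Type, CName; apply Branch, Type, CName→AcctNo and equate their AcctNo entries.
Rows 1 and 2 agree on Branch; apply Branch→CName and equate their CName entries.
Rows 1 and 2 agree on Branch, Type, CName; apply Branch, Type, CName→AcctNo and equate their AcctNo entries.
Row 1 is now all distinguished symbols — the join is lossless.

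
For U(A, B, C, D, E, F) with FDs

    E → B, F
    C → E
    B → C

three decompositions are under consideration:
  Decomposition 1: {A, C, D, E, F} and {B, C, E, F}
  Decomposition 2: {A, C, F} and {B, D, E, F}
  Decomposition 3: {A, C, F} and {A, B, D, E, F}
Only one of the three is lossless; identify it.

Decomposition 1

Decomposition 1: common = {C, E, F}, closure = {B, C, E, F} → lossless.
Decomposition 2: common = {F}, closure = {F} → lossy.
Decomposition 3: common = {A, F}, closure = {A, F} → lossy.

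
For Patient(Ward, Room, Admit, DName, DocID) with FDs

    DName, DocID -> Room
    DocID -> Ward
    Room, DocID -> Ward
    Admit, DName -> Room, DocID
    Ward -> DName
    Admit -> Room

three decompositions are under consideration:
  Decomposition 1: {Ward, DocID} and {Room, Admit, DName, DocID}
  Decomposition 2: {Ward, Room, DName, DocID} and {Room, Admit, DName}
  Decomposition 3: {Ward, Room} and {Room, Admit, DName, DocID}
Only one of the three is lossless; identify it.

Decomposition 1

Decomposition 1: common = {DocID}, closure = {Ward, Room, DName, DocID} → lossless.
Decomposition 2: common = {Room, DName}, closure = {Room, DName} → lossy.
Decomposition 3: common = {Room}, closure = {Room} → lossy.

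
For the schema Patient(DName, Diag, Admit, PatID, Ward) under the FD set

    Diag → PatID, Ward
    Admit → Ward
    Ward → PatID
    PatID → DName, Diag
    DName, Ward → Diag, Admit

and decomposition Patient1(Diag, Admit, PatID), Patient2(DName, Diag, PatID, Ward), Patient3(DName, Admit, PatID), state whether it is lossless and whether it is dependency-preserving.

lossless and dependency-preserving

Lossless test (chase): Rows 1 and 2 agree on Diag; apply Diag→PatID, Ward and equate their PatID, Ward entries. Rows 1 and 3 agree on Admit; apply Admit→Ward and equate their Ward entries. Rows 1 and 2 agree on PatID; apply PatID→DName, Diag and equate their DName, Diag entries. Rows 1 and 3 agree on PatID; apply PatID→DName, Diag and equate their DName, Diag entries. Rows 1 and 2 agree on DName, Ward; apply DName, Ward→Diag, Admit and equate their Diag, Admit entries. Row 1 is now all distinguished symbols — the join is lossless.
Dependency preservation: Admit → Ward; DName, Ward → Diag, Admit are not contained in any single fragment, but the restricted closure of each left-hand side across the fragments still reaches the right-hand side; the remaining FDs each lie inside some fragment. All dependencies are preserved.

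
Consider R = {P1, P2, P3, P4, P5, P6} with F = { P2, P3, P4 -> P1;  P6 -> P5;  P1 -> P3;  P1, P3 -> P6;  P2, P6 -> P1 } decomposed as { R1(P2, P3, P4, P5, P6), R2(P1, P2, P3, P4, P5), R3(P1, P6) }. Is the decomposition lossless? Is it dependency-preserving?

Lossless test (chase): Rows 1 and 2 agree on P2, P3, P4; apply P2, P3, P4→P1 and equate their P1 entries. Rows 1 and 3 agree on P6; apply P6→P5 and equate their P5 entries. Rows 1 and 3 agree on P1; apply P1→P3 and equate their P3 entries. Rows 1 and 2 agree on P1, P3; apply P1, P3→P6 and equate their P6 entries. Row 1 is now all distinguished symbols — the join is lossless.
Dependency preservation: the restricted closure of {P2, P6} across the fragments never reaches {P1}, so P2, P6 → P1 cannot be enforced without a join — not preserved.

lossless but not dependency-preserving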